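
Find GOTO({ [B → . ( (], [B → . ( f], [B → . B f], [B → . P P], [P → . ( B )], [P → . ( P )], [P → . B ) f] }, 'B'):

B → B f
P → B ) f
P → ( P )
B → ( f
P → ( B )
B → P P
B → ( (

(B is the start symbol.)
GOTO(I, 'B') = CLOSURE({ [A → αX.β] : [A → α.Xβ] ∈ I, X = 'B' })

Items with dot before 'B', with the dot advanced:
  [B → . B f] → [B → B . f]
  [P → . B ) f] → [P → B . ) f]
Closure adds nothing (no advanced item has the dot before a non-terminal).

GOTO = { [B → B . f], [P → B . ) f] }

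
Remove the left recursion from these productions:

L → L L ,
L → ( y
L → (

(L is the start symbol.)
L is directly left-recursive. The standard transformation for
  A → A α₁ | ... | A α_m | β₁ | ... | β_n
is
  A  → β₁ A' | ... | β_n A'
  A' → α₁ A' | ... | α_m A' | ε

L → ( y becomes L → ( y L'
L → ( becomes L → ( L'
L → L L , becomes L' → L , L'
Add L' → ε

Resulting grammar:
L → ( y L'
L → ( L'
L' → L , L'
L' → ε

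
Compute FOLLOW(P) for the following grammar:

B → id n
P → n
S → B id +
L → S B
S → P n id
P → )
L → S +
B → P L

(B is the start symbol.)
{ ')', 'id', 'n' }

To compute FOLLOW(P), find every occurrence of P on a right-hand side N → α P β: add FIRST(β) \ {ε}, and if β is empty or nullable also add FOLLOW(N). Iterate to a fixed point.

In S → P n id: P is followed by n id, add FIRST(n id) \ {ε} = { 'n' }
In B → P L: P is followed by L, add FIRST(L) \ {ε} = { ')', 'id', 'n' }

Taking the union: FOLLOW(P) = { ')', 'id', 'n' }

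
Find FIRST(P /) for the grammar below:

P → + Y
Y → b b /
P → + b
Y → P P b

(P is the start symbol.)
{ '+' }

FIRST sets of the non-terminals involved (from the grammar, by fixed-point iteration):
  FIRST(P) = { '+' }

To compute FIRST(P /), process the symbols left to right:
Symbol P is a non-terminal. Add FIRST(P) \ {ε} = { '+' }
P is not nullable (ε ∉ FIRST(P)), so stop here.
FIRST(P /) = { '+' }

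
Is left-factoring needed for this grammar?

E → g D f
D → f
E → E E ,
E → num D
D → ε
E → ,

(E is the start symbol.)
Left-factoring is needed when two productions for the same non-terminal
share a common prefix on the right-hand side.

Productions for E:
  E → g D f
  E → E E ,
  E → num D
  E → ,
Productions for D:
  D → f
  D → ε

No common prefixes found.

Answer: No, left-factoring is not needed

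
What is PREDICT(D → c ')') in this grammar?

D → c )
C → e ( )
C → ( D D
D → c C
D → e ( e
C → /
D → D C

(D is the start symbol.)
{ 'c' }

PREDICT(D → c ')') = (FIRST(RHS) \ {ε}) ∪ (FOLLOW(D) if ε ∈ FIRST(RHS), i.e. RHS ⇒* ε)
FIRST(c ')') = { 'c' }
ε ∉ FIRST(c ')'), so FOLLOW(D) is not added.
PREDICT(D → c ')') = { 'c' }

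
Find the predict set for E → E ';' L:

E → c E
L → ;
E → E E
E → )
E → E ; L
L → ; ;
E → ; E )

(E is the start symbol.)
{ ')', ';', 'c' }

PREDICT(E → E ';' L) = (FIRST(RHS) \ {ε}) ∪ (FOLLOW(E) if ε ∈ FIRST(RHS), i.e. RHS ⇒* ε)
FIRST(E) = { ')', ';', 'c' }
FIRST(E ';' L) = { ')', ';', 'c' }
ε ∉ FIRST(E ';' L), so FOLLOW(E) is not added.
PREDICT(E → E ';' L) = { ')', ';', 'c' }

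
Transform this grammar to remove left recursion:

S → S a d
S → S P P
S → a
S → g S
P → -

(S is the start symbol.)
S → a S'
S → g S S'
S' → a d S'
S' → P P S'
S' → ε
P → -

S is directly left-recursive. The standard transformation for
  A → A α₁ | ... | A α_m | β₁ | ... | β_n
is
  A  → β₁ A' | ... | β_n A'
  A' → α₁ A' | ... | α_m A' | ε

S → a becomes S → a S'
S → g S becomes S → g S S'
S → S a d becomes S' → a d S'
S → S P P becomes S' → P P S'
Add S' → ε

Productions for other non-terminals are unchanged:
  P → -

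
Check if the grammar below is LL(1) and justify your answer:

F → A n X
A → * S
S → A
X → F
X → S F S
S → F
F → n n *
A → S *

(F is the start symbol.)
Relevant sets:
  FIRST(A) = { '*', 'n' }
  FIRST(S) = { '*', 'n' }
  FIRST(F) = { '*', 'n' }

For F:
  PREDICT(F → A n X) = { '*', 'n' }
  PREDICT(F → n n '*') = { 'n' }
For A:
  PREDICT(A → '*' S) = { '*' }
  PREDICT(A → S '*') = { '*', 'n' }
For S:
  PREDICT(S → A) = { '*', 'n' }
  PREDICT(S → F) = { '*', 'n' }
For X:
  PREDICT(X → F) = { '*', 'n' }
  PREDICT(X → S F S) = { '*', 'n' }

Conflict found: Predict set conflict for F: { 'n' }
The grammar is NOT LL(1).

Answer: No. Predict set conflict for F: { 'n' }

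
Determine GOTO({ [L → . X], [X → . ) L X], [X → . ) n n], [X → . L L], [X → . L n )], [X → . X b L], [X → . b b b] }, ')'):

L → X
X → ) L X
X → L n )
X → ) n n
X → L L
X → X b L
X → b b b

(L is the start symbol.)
{ [L → . X], [X → ) . L X], [X → ) . n n], [X → . ) L X], [X → . ) n n], [X → . L L], [X → . L n )], [X → . X b L], [X → . b b b] }

GOTO(I, ')') = CLOSURE({ [A → αX.β] : [A → α.Xβ] ∈ I, X = ')' })

Items with dot before ')', with the dot advanced:
  [X → . ) L X] → [X → ) . L X]
  [X → . ) n n] → [X → ) . n n]
Closure of the advanced items:
  [X → ) . L X] has the dot before L: add [L → . X]
  [L → . X] has the dot before X: add [X → . ) L X], [X → . L n )], [X → . ) n n], [X → . L L], [X → . X b L], [X → . b b b]

GOTO = { [L → . X], [X → ) . L X], [X → ) . n n], [X → . ) L X], [X → . ) n n], [X → . L L], [X → . L n )], [X → . X b L], [X → . b b b] }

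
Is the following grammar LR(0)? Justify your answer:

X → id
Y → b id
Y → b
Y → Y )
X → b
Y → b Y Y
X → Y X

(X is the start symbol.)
No. Shift-reduce conflict between [X → b .] and [Y → . b]

A grammar is LR(0) if no state in the canonical LR(0) collection has:
  - both a shift item (dot before a terminal) and a complete item (shift-reduce conflict), or
  - two or more complete items (reduce-reduce conflict; the accept item [X' → X .] counts as a complete item here).

Augment with X' → X and build the canonical LR(0) collection (I0 = CLOSURE({[X' → . X]}), then GOTO on every symbol after a dot until no new states appear). It has 11 states:
  I0: { [X → . Y X], [X → . b], [X → . id], [X' → . X], [Y → . Y )], [Y → . b Y Y], [Y → . b id], [Y → . b] }  — shift
  I1: { [X' → X .] }  — accept
  I2: { [X → . Y X], [X → . b], [X → . id], [X → Y . X], [Y → . Y )], [Y → . b Y Y], [Y → . b id], [Y → . b], [Y → Y . )] }  — shift
  I3: { [X → b .], [Y → . Y )], [Y → . b Y Y], [Y → . b id], [Y → . b], [Y → b . Y Y], [Y → b . id], [Y → b .] }  — shift, 2 reduces
  I4: { [X → id .] }  — reduce
  I5: { [Y → . Y )], [Y → . b Y Y], [Y → . b id], [Y → . b], [Y → Y . )], [Y → b Y . Y] }  — shift
  I6: { [Y → . Y )], [Y → . b Y Y], [Y → . b id], [Y → . b], [Y → b . Y Y], [Y → b . id], [Y → b .] }  — shift, reduce
  I7: { [Y → b id .] }  — reduce
  I8: { [Y → Y ) .] }  — reduce
  I9: { [Y → Y . )], [Y → b Y Y .] }  — shift, reduce
  I10: { [X → Y X .] }  — reduce

Conflict in state I3:
  Shift-reduce conflict between [X → b .] and [Y → . b]
So the grammar is NOT LR(0).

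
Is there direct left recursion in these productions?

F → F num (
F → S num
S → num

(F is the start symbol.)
F → F num (: LEFT RECURSIVE (starts with F)
F → S num: starts with S
S → num: starts with num

The grammar has direct left recursion on: F.

Answer: Yes, F is left-recursive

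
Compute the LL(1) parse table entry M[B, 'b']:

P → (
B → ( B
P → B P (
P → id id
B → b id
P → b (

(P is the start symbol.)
To find M[B, 'b'], we find productions for B where 'b' is in the predict set (PREDICT(N → α) = (FIRST(α) \ {ε}) ∪ (FOLLOW(N) if α ⇒* ε)).

B → ( B: PREDICT = { '(' }
B → b id: PREDICT = { 'b' }
  'b' is in predict set, so this production goes in M[B, 'b']

M[B, 'b'] = B → b id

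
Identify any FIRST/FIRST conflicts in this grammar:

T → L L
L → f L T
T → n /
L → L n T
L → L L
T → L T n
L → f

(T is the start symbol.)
Yes. T → L L / T → L T n on { 'f' }; L → f L T / L → L n T on { 'f' }; L → f L T / L → L L on { 'f' }; L → f L T / L → f on { 'f' }; L → L n T / L → L L on { 'f' }; L → L n T / L → f on { 'f' }; L → L L / L → f on { 'f' }

FIRST sets of the non-terminals at (or reachable through a nullable prefix from) the front of some alternative:
  FIRST(L) = { 'f' }

Productions for T:
  T → L L: FIRST = { 'f' }
  T → n /: FIRST = { 'n' }
  T → L T n: FIRST = { 'f' }
Productions for L:
  L → f L T: FIRST = { 'f' }
  L → L n T: FIRST = { 'f' }
  L → L L: FIRST = { 'f' }
  L → f: FIRST = { 'f' }

Conflict for T: T → L L and T → L T n
  Overlap: { 'f' }
Conflict for L: L → f L T and L → L n T
  Overlap: { 'f' }
Conflict for L: L → f L T and L → L L
  Overlap: { 'f' }
Conflict for L: L → f L T and L → f
  Overlap: { 'f' }
Conflict for L: L → L n T and L → L L
  Overlap: { 'f' }
Conflict for L: L → L n T and L → f
  Overlap: { 'f' }
Conflict for L: L → L L and L → f
  Overlap: { 'f' }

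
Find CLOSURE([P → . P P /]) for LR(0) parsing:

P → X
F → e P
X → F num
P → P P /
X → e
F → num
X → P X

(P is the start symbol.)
Start with: [P → . P P /]
  [P → . P P /] has the dot before P: add [P → . X]
  [P → . X] has the dot before X: add [X → . F num], [X → . e], [X → . P X]
  [X → . F num] has the dot before F: add [F → . e P], [F → . num]
No further items can be added.

CLOSURE = { [F → . e P], [F → . num], [P → . P P /], [P → . X], [X → . F num], [X → . P X], [X → . e] }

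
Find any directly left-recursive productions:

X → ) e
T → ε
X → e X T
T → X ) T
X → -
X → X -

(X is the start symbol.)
Yes, X is left-recursive

X → ) e: starts with ')'
T → ε: starts with ε
X → e X T: starts with e
T → X ) T: starts with X
X → -: starts with '-'
X → X -: LEFT RECURSIVE (starts with X)

The grammar has direct left recursion on: X.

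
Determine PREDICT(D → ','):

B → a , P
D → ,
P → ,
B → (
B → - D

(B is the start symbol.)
PREDICT(D → ',') = (FIRST(RHS) \ {ε}) ∪ (FOLLOW(D) if ε ∈ FIRST(RHS), i.e. RHS ⇒* ε)
FIRST(',') = { ',' }
ε ∉ FIRST(','), so FOLLOW(D) is not added.
PREDICT(D → ',') = { ',' }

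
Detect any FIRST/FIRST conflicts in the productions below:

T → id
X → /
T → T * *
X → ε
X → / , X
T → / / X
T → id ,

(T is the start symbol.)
A FIRST/FIRST conflict occurs when two productions N → α and N → β for the same non-terminal have FIRST(α) ∩ FIRST(β) ≠ ∅ (with ε ∈ FIRST of a nullable right-hand side, so two nullable alternatives also conflict).

FIRST sets of the non-terminals at (or reachable through a nullable prefix from) the front of some alternative:
  FIRST(T) = { '/', 'id' }

Productions for T:
  T → id: FIRST = { 'id' }
  T → T * *: FIRST = { '/', 'id' }
  T → / / X: FIRST = { '/' }
  T → id ,: FIRST = { 'id' }
Productions for X:
  X → /: FIRST = { '/' }
  X → ε: FIRST = { ε }
  X → / , X: FIRST = { '/' }

Conflict for T: T → id and T → T * *
  Overlap: { 'id' }
Conflict for T: T → id and T → id ,
  Overlap: { 'id' }
Conflict for T: T → T * * and T → / / X
  Overlap: { '/' }
Conflict for T: T → T * * and T → id ,
  Overlap: { 'id' }
Conflict for X: X → / and X → / , X
  Overlap: { '/' }

Answer: Yes. T → id / T → T '*' '*' on { 'id' }; T → id / T → id ',' on { 'id' }; T → T '*' '*' / T → '/' '/' X on { '/' }; T → T '*' '*' / T → id ',' on { 'id' }; X → '/' / X → '/' ',' X on { '/' }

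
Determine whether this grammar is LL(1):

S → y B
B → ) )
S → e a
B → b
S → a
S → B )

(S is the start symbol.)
Yes, the grammar is LL(1).

A grammar is LL(1) if for each non-terminal N with multiple productions, the predict sets of those productions are pairwise disjoint, where PREDICT(N → α) = (FIRST(α) \ {ε}) ∪ (FOLLOW(N) if α ⇒* ε).

Relevant sets:
  FIRST(B) = { ')', 'b' }

For S:
  PREDICT(S → y B) = { 'y' }
  PREDICT(S → e a) = { 'e' }
  PREDICT(S → a) = { 'a' }
  PREDICT(S → B ')') = { ')', 'b' }
For B:
  PREDICT(B → ')' ')') = { ')' }
  PREDICT(B → b) = { 'b' }

All predict sets are disjoint. The grammar IS LL(1).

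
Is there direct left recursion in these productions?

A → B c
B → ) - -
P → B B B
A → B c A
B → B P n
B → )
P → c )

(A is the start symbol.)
Yes, B is left-recursive

Direct left recursion occurs when N → N α for some non-terminal N (the right-hand side begins with the left-hand side itself).

A → B c: starts with B
B → ) - -: starts with ')'
P → B B B: starts with B
A → B c A: starts with B
B → B P n: LEFT RECURSIVE (starts with B)
B → ): starts with ')'
P → c ): starts with c

The grammar has direct left recursion on: B.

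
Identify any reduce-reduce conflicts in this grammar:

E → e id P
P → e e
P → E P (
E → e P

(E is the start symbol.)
No reduce-reduce conflicts

A reduce-reduce conflict occurs when an LR(0) state has two complete items [A → α .] and [B → β .] — both call for a reduction, and with no lookahead the parser cannot choose between them.

Augment with E' → E and build the canonical LR(0) collection (I0 = CLOSURE({[E' → . E]}), then GOTO on every symbol after a dot until no new states appear). It has 11 states:
  I0: { [E → . e P], [E → . e id P], [E' → . E] }  — shift
  I1: { [E' → E .] }  — accept
  I2: { [E → . e P], [E → . e id P], [E → e . P], [E → e . id P], [P → . E P (], [P → . e e] }  — shift
  I3: { [E → . e P], [E → . e id P], [P → . E P (], [P → . e e], [P → E . P (] }  — shift
  I4: { [E → e P .] }  — reduce
  I5: { [E → . e P], [E → . e id P], [E → e . P], [E → e . id P], [P → . E P (], [P → . e e], [P → e . e] }  — shift
  I6: { [E → . e P], [E → . e id P], [E → e id . P], [P → . E P (], [P → . e e] }  — shift
  I7: { [E → e id P .] }  — reduce
  I8: { [E → . e P], [E → . e id P], [E → e . P], [E → e . id P], [P → . E P (], [P → . e e], [P → e . e], [P → e e .] }  — shift, reduce
  I9: { [P → E P . (] }  — shift
  I10: { [P → E P ( .] }  — reduce

No state contains more than one complete item.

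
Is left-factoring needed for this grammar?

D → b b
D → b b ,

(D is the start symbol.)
Left-factoring is needed when two productions for the same non-terminal
share a common prefix on the right-hand side.

Productions for D:
  D → b b
  D → b b ,

Found common prefix 'b b' in productions for D

Answer: Yes, D has productions with common prefix 'b b'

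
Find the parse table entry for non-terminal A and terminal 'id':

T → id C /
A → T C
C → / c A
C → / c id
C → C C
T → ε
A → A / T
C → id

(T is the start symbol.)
A → T C, A → A / T

To find M[A, 'id'], we find productions for A where 'id' is in the predict set (PREDICT(N → α) = (FIRST(α) \ {ε}) ∪ (FOLLOW(N) if α ⇒* ε)).

Relevant sets:
  FIRST(T) = { 'id', ε }
  FIRST(C) = { '/', 'id' }
  FIRST(A) = { '/', 'id' }

A → T C: PREDICT = { '/', 'id' }
  'id' is in predict set, so this production goes in M[A, 'id']
A → A / T: PREDICT = { '/', 'id' }
  'id' is in predict set, so this production goes in M[A, 'id']

M[A, 'id'] = A → T C, A → A / T  (a multiply-defined cell — the grammar is not LL(1))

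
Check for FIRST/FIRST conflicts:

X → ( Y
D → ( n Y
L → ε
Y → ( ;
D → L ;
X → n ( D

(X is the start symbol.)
A FIRST/FIRST conflict occurs when two productions N → α and N → β for the same non-terminal have FIRST(α) ∩ FIRST(β) ≠ ∅ (with ε ∈ FIRST of a nullable right-hand side, so two nullable alternatives also conflict).

FIRST sets of the non-terminals at (or reachable through a nullable prefix from) the front of some alternative:
  FIRST(L) = { ε }

Productions for X:
  X → ( Y: FIRST = { '(' }
  X → n ( D: FIRST = { 'n' }
Productions for D:
  D → ( n Y: FIRST = { '(' }
  D → L ;: FIRST = { ';' }
L, Y have only one production, so no FIRST/FIRST conflict is possible there.

All alternatives of each non-terminal have pairwise disjoint FIRST sets.

Answer: No FIRST/FIRST conflicts.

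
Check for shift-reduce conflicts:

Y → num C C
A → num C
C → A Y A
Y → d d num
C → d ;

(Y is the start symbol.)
A shift-reduce conflict occurs when an LR(0) state has both:
  - a complete (reduce) item [A → α .] (dot at the end), and
  - a shift item [B → β . c γ] (dot before a terminal).

Augment with Y' → Y and build the canonical LR(0) collection (I0 = CLOSURE({[Y' → . Y]}), then GOTO on every symbol after a dot until no new states appear). It has 15 states:
  I0: { [Y → . d d num], [Y → . num C C], [Y' → . Y] }  — shift
  I1: { [Y' → Y .] }  — accept
  I2: { [Y → d . d num] }  — shift
  I3: { [A → . num C], [C → . A Y A], [C → . d ;], [Y → num . C C] }  — shift
  I4: { [C → A . Y A], [Y → . d d num], [Y → . num C C] }  — shift
  I5: { [A → . num C], [C → . A Y A], [C → . d ;], [Y → num C . C] }  — shift
  I6: { [C → d . ;] }  — shift
  I7: { [A → . num C], [A → num . C], [C → . A Y A], [C → . d ;] }  — shift
  I8: { [A → num C .] }  — reduce
  I9: { [C → d ; .] }  — reduce
  I10: { [Y → num C C .] }  — reduce
  I11: { [A → . num C], [C → A Y . A] }  — shift
  I12: { [C → A Y A .] }  — reduce
  I13: { [Y → d d . num] }  — shift
  I14: { [Y → d d num .] }  — reduce

No state contains both a complete item and a shift item.

Answer: No shift-reduce conflicts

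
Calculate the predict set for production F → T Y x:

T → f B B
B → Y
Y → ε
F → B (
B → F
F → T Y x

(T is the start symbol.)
PREDICT(F → T Y x) = (FIRST(RHS) \ {ε}) ∪ (FOLLOW(F) if ε ∈ FIRST(RHS), i.e. RHS ⇒* ε)
FIRST(T) = { 'f' }
FIRST(T Y x) = { 'f' }
ε ∉ FIRST(T Y x), so FOLLOW(F) is not added.
PREDICT(F → T Y x) = { 'f' }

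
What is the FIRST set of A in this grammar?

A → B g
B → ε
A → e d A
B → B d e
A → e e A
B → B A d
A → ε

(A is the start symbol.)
{ 'd', 'e', 'g', ε }

FIRST sets of the other non-terminals involved (by the same procedure, iterated to a fixed point):
  FIRST(B) = { 'd', 'e', 'g', ε }

From A → B g:
  - B is a non-terminal: add FIRST(B) \ {ε} = { 'd', 'e', 'g' }
    B is nullable, so continue to the next symbol
  - g is a terminal: add 'g' and stop
From A → e d A:
  - e is a terminal: add 'e' and stop
From A → e e A:
  - e is a terminal: add 'e' and stop
From A → ε:
  - ε-production, so ε ∈ FIRST(A)

Collecting: FIRST(A) = { 'd', 'e', 'g', ε }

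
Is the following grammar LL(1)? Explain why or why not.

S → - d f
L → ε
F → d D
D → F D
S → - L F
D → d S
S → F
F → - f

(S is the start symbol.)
Relevant sets:
  FIRST(F) = { '-', 'd' }

For S:
  PREDICT(S → '-' d f) = { '-' }
  PREDICT(S → '-' L F) = { '-' }
  PREDICT(S → F) = { '-', 'd' }
For F:
  PREDICT(F → d D) = { 'd' }
  PREDICT(F → '-' f) = { '-' }
For D:
  PREDICT(D → F D) = { '-', 'd' }
  PREDICT(D → d S) = { 'd' }
L has a single production, so nothing to check there.

Conflict found: Predict set conflict for S: { '-' }
The grammar is NOT LL(1).

Answer: No. Predict set conflict for S: { '-' }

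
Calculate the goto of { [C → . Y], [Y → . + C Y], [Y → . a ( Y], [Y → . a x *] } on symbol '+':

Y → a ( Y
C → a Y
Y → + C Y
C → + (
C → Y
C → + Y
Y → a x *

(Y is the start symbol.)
GOTO(I, '+') = CLOSURE({ [A → αX.β] : [A → α.Xβ] ∈ I, X = '+' })

Items with dot before '+', with the dot advanced:
  [Y → . + C Y] → [Y → + . C Y]
Closure of the advanced items:
  [Y → + . C Y] has the dot before C: add [C → . a Y], [C → . + (], [C → . Y], [C → . + Y]
  [C → . Y] has the dot before Y: add [Y → . a ( Y], [Y → . + C Y], [Y → . a x *]

GOTO = { [C → . + (], [C → . + Y], [C → . Y], [C → . a Y], [Y → + . C Y], [Y → . + C Y], [Y → . a ( Y], [Y → . a x *] }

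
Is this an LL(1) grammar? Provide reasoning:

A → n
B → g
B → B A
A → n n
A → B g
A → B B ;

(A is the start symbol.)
A grammar is LL(1) if for each non-terminal N with multiple productions, the predict sets of those productions are pairwise disjoint, where PREDICT(N → α) = (FIRST(α) \ {ε}) ∪ (FOLLOW(N) if α ⇒* ε).

Relevant sets:
  FIRST(B) = { 'g' }

For A:
  PREDICT(A → n) = { 'n' }
  PREDICT(A → n n) = { 'n' }
  PREDICT(A → B g) = { 'g' }
  PREDICT(A → B B ';') = { 'g' }
For B:
  PREDICT(B → g) = { 'g' }
  PREDICT(B → B A) = { 'g' }

Conflict found: Predict set conflict for A: { 'n' }
The grammar is NOT LL(1).

Answer: No. Predict set conflict for A: { 'n' }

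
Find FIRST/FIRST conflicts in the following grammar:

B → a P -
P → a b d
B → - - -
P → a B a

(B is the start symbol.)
Yes. P → a b d / P → a B a on { 'a' }

Productions for B:
  B → a P -: FIRST = { 'a' }
  B → - - -: FIRST = { '-' }
Productions for P:
  P → a b d: FIRST = { 'a' }
  P → a B a: FIRST = { 'a' }

Conflict for P: P → a b d and P → a B a
  Overlap: { 'a' }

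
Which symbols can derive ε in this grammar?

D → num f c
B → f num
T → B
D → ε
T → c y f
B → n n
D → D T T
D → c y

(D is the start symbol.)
A non-terminal is nullable if it can derive ε (the empty string): either it has an ε-production, or it has a production whose right-hand side consists entirely of nullable non-terminals.

ε-productions: D → ε
So D is immediately nullable.
No further non-terminal can be added: every production for the remaining non-terminals contains a terminal or a non-nullable non-terminal.
Nullable = { 'D' }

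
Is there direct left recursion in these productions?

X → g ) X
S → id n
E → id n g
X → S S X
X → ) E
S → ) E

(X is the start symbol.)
No direct left recursion

X → g ) X: starts with g
S → id n: starts with id
E → id n g: starts with id
X → S S X: starts with S
X → ) E: starts with ')'
S → ) E: starts with ')'

No direct left recursion found.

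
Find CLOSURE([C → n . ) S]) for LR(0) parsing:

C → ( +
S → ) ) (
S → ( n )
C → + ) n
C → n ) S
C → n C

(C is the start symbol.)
To compute CLOSURE, for each item [A → α.Bβ] where B is a non-terminal, add [B → .γ] for all productions B → γ; repeat for the newly added items until nothing changes.

Start with: [C → n . ) S]
The dot precedes the terminal ')', so nothing is added.

CLOSURE = { [C → n . ) S] }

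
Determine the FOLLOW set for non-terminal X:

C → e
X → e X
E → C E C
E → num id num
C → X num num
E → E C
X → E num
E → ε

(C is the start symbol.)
{ 'num' }

In X → e X: X is at the end; this adds FOLLOW(X) to itself — nothing new
In C → X num num: X is followed by num num, add FIRST(num num) \ {ε} = { 'num' }

Taking the union: FOLLOW(X) = { 'num' }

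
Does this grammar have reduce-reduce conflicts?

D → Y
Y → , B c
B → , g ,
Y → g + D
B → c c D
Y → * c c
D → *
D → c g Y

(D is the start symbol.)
A reduce-reduce conflict occurs when an LR(0) state has two complete items [A → α .] and [B → β .] — both call for a reduction, and with no lookahead the parser cannot choose between them.

Augment with D' → D and build the canonical LR(0) collection (I0 = CLOSURE({[D' → . D]}), then GOTO on every symbol after a dot until no new states appear). It has 22 states:
  I0: { [D → . *], [D → . Y], [D → . c g Y], [D' → . D], [Y → . * c c], [Y → . , B c], [Y → . g + D] }  — shift
  I1: { [D → * .], [Y → * . c c] }  — shift, reduce
  I2: { [B → . , g ,], [B → . c c D], [Y → , . B c] }  — shift
  I3: { [D' → D .] }  — accept
  I4: { [D → Y .] }  — reduce
  I5: { [D → c . g Y] }  — shift
  I6: { [Y → g . + D] }  — shift
  I7: { [D → . *], [D → . Y], [D → . c g Y], [Y → . * c c], [Y → . , B c], [Y → . g + D], [Y → g + . D] }  — shift
  I8: { [Y → g + D .] }  — reduce
  I9: { [D → c g . Y], [Y → . * c c], [Y → . , B c], [Y → . g + D] }  — shift
  I10: { [Y → * . c c] }  — shift
  I11: { [D → c g Y .] }  — reduce
  I12: { [Y → * c . c] }  — shift
  I13: { [Y → * c c .] }  — reduce
  I14: { [B → , . g ,] }  — shift
  I15: { [Y → , B . c] }  — shift
  I16: { [B → c . c D] }  — shift
  I17: { [B → c c . D], [D → . *], [D → . Y], [D → . c g Y], [Y → . * c c], [Y → . , B c], [Y → . g + D] }  — shift
  I18: { [B → c c D .] }  — reduce
  I19: { [Y → , B c .] }  — reduce
  I20: { [B → , g . ,] }  — shift
  I21: { [B → , g , .] }  — reduce

No state contains more than one complete item.

Answer: No reduce-reduce conflicts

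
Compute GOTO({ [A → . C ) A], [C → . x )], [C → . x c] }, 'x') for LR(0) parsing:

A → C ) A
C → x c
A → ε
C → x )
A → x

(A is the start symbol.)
GOTO(I, 'x') = CLOSURE({ [A → αX.β] : [A → α.Xβ] ∈ I, X = 'x' })

Items with dot before 'x', with the dot advanced:
  [C → . x )] → [C → x . )]
  [C → . x c] → [C → x . c]
Closure adds nothing (no advanced item has the dot before a non-terminal).

GOTO = { [C → x . )], [C → x . c] }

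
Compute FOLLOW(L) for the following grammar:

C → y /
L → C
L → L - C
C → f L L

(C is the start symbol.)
To compute FOLLOW(L), find every occurrence of L on a right-hand side N → α L β: add FIRST(β) \ {ε}, and if β is empty or nullable also add FOLLOW(N). Iterate to a fixed point.

In L → L - C: L is followed by '-' C, add FIRST('-' C) \ {ε} = { '-' }
In C → f L L: L is followed by L, add FIRST(L) \ {ε} = { 'f', 'y' }
In C → f L L: L is at the end, add FOLLOW(C)

The FOLLOW sets referred to above (computed the same way, to a fixed point):
  FOLLOW(C) = { $, '-', 'f', 'y' }

Taking the union: FOLLOW(L) = { $, '-', 'f', 'y' }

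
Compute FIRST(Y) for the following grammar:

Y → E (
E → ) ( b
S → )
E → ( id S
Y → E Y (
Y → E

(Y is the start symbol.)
{ '(', ')' }

FIRST sets of the other non-terminals involved (by the same procedure, iterated to a fixed point):
  FIRST(E) = { '(', ')' }

From Y → E (:
  - E is a non-terminal: add FIRST(E) \ {ε} = { '(', ')' }
    E is not nullable, so stop
From Y → E Y (:
  - E is a non-terminal: add FIRST(E) \ {ε} = { '(', ')' }
    E is not nullable, so stop
From Y → E:
  - E is a non-terminal: add FIRST(E) \ {ε} = { '(', ')' }
    E is not nullable, so stop

Collecting: FIRST(Y) = { '(', ')' }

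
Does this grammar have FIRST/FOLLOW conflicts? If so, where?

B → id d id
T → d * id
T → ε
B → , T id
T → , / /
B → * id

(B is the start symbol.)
No FIRST/FOLLOW conflicts.

A FIRST/FOLLOW conflict occurs when a non-terminal N has a nullable alternative N → β (β ⇒* ε) and another alternative N → α with FIRST(α) ∩ FOLLOW(N) ≠ ∅: on such a lookahead the parser cannot decide between expanding α and letting N vanish via β.

Nullable non-terminals: T.

T: nullable alternative(s) T → ε; FOLLOW(T) = { 'id' }
  T → d * id: FIRST \ {ε} = { 'd' } — disjoint from FOLLOW(T)
  T → ε: FIRST \ {ε} = { } — this is the only nullable alternative, skip
  T → , / /: FIRST \ {ε} = { ',' } — disjoint from FOLLOW(T)

B has no nullable alternative, so no FIRST/FOLLOW check is needed there.

No FIRST/FOLLOW conflicts found.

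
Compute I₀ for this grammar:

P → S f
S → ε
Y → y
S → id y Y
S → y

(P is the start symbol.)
{ [P → . S f], [P' → . P], [S → . id y Y], [S → . y], [S → .] }

First, augment the grammar with P' → P
I₀ = CLOSURE({ [P' → . P] }):
  [P' → . P] has the dot before P: add [P → . S f]
  [P → . S f] has the dot before S: add [S → .], [S → . id y Y], [S → . y]
No further items can be added.

I₀ = { [P → . S f], [P' → . P], [S → . id y Y], [S → . y], [S → .] }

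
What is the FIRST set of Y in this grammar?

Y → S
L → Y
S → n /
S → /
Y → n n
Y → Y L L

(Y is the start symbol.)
To compute FIRST(Y), examine every production with Y on the left-hand side, reading each right-hand side left to right until a non-nullable symbol is reached.

FIRST sets of the other non-terminals involved (by the same procedure, iterated to a fixed point):
  FIRST(S) = { '/', 'n' }

From Y → S:
  - S is a non-terminal: add FIRST(S) \ {ε} = { '/', 'n' }
    S is not nullable, so stop
From Y → n n:
  - n is a terminal: add 'n' and stop
From Y → Y L L:
  - Y is the symbol being defined: contributes nothing new
    Y is not nullable, so stop

Collecting: FIRST(Y) = { '/', 'n' }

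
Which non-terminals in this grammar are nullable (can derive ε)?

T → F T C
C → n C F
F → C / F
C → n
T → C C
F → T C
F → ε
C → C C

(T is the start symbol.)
ε-productions: F → ε
So F is immediately nullable.
No further non-terminal can be added: every production for the remaining non-terminals contains a terminal or a non-nullable non-terminal.
Nullable = { 'F' }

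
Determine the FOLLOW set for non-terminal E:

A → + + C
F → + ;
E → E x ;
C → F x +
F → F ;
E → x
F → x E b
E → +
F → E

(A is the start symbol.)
To compute FOLLOW(E), find every occurrence of E on a right-hand side N → α E β: add FIRST(β) \ {ε}, and if β is empty or nullable also add FOLLOW(N). Iterate to a fixed point.

In E → E x ;: E is followed by x ';', add FIRST(x ';') \ {ε} = { 'x' }
In F → x E b: E is followed by b, add FIRST(b) \ {ε} = { 'b' }
In F → E: E is at the end, add FOLLOW(F)

The FOLLOW sets referred to above (computed the same way, to a fixed point):
  FOLLOW(F) = { ';', 'x' }

Taking the union: FOLLOW(E) = { ';', 'b', 'x' }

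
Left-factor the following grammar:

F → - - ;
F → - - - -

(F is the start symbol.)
Left-factoring transforms A → αβ₁ | αβ₂ into A → αA' and A' → β₁ | β₂
(α is the longest common prefix among the alternatives). Repeat until
no nonterminal has two alternatives with a common prefix.

Round 1: F has alternatives sharing prefix '- -'. Introduce F': F → - - F'
  Add: F' → ;
  Add: F' → - -

No remaining common prefixes — done.

Resulting grammar:
F → - - F'
F' → ;
F' → - -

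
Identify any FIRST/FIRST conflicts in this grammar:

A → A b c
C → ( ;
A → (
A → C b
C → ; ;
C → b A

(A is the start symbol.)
Yes. A → A b c / A → '(' on { '(' }; A → A b c / A → C b on { '(', ';', 'b' }; A → '(' / A → C b on { '(' }

FIRST sets of the non-terminals at (or reachable through a nullable prefix from) the front of some alternative:
  FIRST(A) = { '(', ';', 'b' }
  FIRST(C) = { '(', ';', 'b' }

Productions for A:
  A → A b c: FIRST = { '(', ';', 'b' }
  A → (: FIRST = { '(' }
  A → C b: FIRST = { '(', ';', 'b' }
Productions for C:
  C → ( ;: FIRST = { '(' }
  C → ; ;: FIRST = { ';' }
  C → b A: FIRST = { 'b' }

Conflict for A: A → A b c and A → (
  Overlap: { '(' }
Conflict for A: A → A b c and A → C b
  Overlap: { '(', ';', 'b' }
Conflict for A: A → ( and A → C b
  Overlap: { '(' }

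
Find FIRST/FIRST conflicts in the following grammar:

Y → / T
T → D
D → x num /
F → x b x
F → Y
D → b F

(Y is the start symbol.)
No FIRST/FIRST conflicts.

A FIRST/FIRST conflict occurs when two productions N → α and N → β for the same non-terminal have FIRST(α) ∩ FIRST(β) ≠ ∅ (with ε ∈ FIRST of a nullable right-hand side, so two nullable alternatives also conflict).

FIRST sets of the non-terminals at (or reachable through a nullable prefix from) the front of some alternative:
  FIRST(Y) = { '/' }

Productions for D:
  D → x num /: FIRST = { 'x' }
  D → b F: FIRST = { 'b' }
Productions for F:
  F → x b x: FIRST = { 'x' }
  F → Y: FIRST = { '/' }
Y, T have only one production, so no FIRST/FIRST conflict is possible there.

All alternatives of each non-terminal have pairwise disjoint FIRST sets.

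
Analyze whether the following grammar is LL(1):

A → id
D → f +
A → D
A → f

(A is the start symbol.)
A grammar is LL(1) if for each non-terminal N with multiple productions, the predict sets of those productions are pairwise disjoint, where PREDICT(N → α) = (FIRST(α) \ {ε}) ∪ (FOLLOW(N) if α ⇒* ε).

Relevant sets:
  FIRST(D) = { 'f' }

For A:
  PREDICT(A → id) = { 'id' }
  PREDICT(A → D) = { 'f' }
  PREDICT(A → f) = { 'f' }
D has a single production, so nothing to check there.

Conflict found: Predict set conflict for A: { 'f' }
The grammar is NOT LL(1).

Answer: No. Predict set conflict for A: { 'f' }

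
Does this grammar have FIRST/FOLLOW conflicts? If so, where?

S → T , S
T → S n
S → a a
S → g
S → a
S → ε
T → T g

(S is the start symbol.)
Nullable non-terminals: S.
FIRST sets used below: FIRST(T) = { 'a', 'g', 'n' }

S: nullable alternative(s) S → ε; FOLLOW(S) = { $, 'n' }
  S → T , S: FIRST \ {ε} = { 'a', 'g', 'n' } — overlaps FOLLOW(S) on { 'n' }: CONFLICT
  S → a a: FIRST \ {ε} = { 'a' } — disjoint from FOLLOW(S)
  S → g: FIRST \ {ε} = { 'g' } — disjoint from FOLLOW(S)
  S → a: FIRST \ {ε} = { 'a' } — disjoint from FOLLOW(S)
  S → ε: FIRST \ {ε} = { } — this is the only nullable alternative, skip

T has no nullable alternative, so no FIRST/FOLLOW check is needed there.

So the grammar has 1 FIRST/FOLLOW conflict (marked CONFLICT above).

Answer: Yes. S → T ',' S with FOLLOW(S) on { 'n' }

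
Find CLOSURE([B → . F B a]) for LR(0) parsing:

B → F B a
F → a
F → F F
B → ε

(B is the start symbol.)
To compute CLOSURE, for each item [A → α.Bβ] where B is a non-terminal, add [B → .γ] for all productions B → γ; repeat for the newly added items until nothing changes.

Start with: [B → . F B a]
  [B → . F B a] has the dot before F: add [F → . a], [F → . F F]
No further items can be added.

CLOSURE = { [B → . F B a], [F → . F F], [F → . a] }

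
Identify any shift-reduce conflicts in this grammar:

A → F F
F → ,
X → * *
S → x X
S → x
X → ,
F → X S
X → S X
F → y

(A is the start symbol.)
A shift-reduce conflict occurs when an LR(0) state has both:
  - a complete (reduce) item [A → α .] (dot at the end), and
  - a shift item [B → β . c γ] (dot before a terminal).

Augment with A' → A and build the canonical LR(0) collection (I0 = CLOSURE({[A' → . A]}), then GOTO on every symbol after a dot until no new states appear). It has 15 states:
  I0: { [A → . F F], [A' → . A], [F → . ,], [F → . X S], [F → . y], [S → . x X], [S → . x], [X → . * *], [X → . ,], [X → . S X] }  — shift
  I1: { [X → * . *] }  — shift
  I2: { [F → , .], [X → , .] }  — 2 reduces
  I3: { [A' → A .] }  — accept
  I4: { [A → F . F], [F → . ,], [F → . X S], [F → . y], [S → . x X], [S → . x], [X → . * *], [X → . ,], [X → . S X] }  — shift
  I5: { [S → . x X], [S → . x], [X → . * *], [X → . ,], [X → . S X], [X → S . X] }  — shift
  I6: { [F → X . S], [S → . x X], [S → . x] }  — shift
  I7: { [S → . x X], [S → . x], [S → x . X], [S → x .], [X → . * *], [X → . ,], [X → . S X] }  — shift, reduce
  I8: { [F → y .] }  — reduce
  I9: { [X → , .] }  — reduce
  I10: { [S → x X .] }  — reduce
  I11: { [F → X S .] }  — reduce
  I12: { [X → S X .] }  — reduce
  I13: { [A → F F .] }  — reduce
  I14: { [X → * * .] }  — reduce

I7 contains reduce item [S → x .] and shift items [S → . x], [S → . x X], [X → . * *], [X → . ,] — shift-reduce conflict.

Answer: Yes — I7: [S → x .] vs [S → . x]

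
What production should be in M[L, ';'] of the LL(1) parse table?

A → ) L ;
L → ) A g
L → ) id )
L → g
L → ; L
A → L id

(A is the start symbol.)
To find M[L, ';'], we find productions for L where ';' is in the predict set (PREDICT(N → α) = (FIRST(α) \ {ε}) ∪ (FOLLOW(N) if α ⇒* ε)).

L → ) A g: PREDICT = { ')' }
L → ) id ): PREDICT = { ')' }
L → g: PREDICT = { 'g' }
L → ; L: PREDICT = { ';' }
  ';' is in predict set, so this production goes in M[L, ';']

M[L, ';'] = L → ; L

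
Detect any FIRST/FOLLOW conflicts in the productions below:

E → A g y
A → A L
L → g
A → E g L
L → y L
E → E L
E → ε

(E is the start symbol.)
Yes. E → A g y with FOLLOW(E) on { 'g', 'y' }; E → E L with FOLLOW(E) on { 'g', 'y' }

A FIRST/FOLLOW conflict occurs when a non-terminal N has a nullable alternative N → β (β ⇒* ε) and another alternative N → α with FIRST(α) ∩ FOLLOW(N) ≠ ∅: on such a lookahead the parser cannot decide between expanding α and letting N vanish via β.

Nullable non-terminals: E.
FIRST sets used below: FIRST(A) = { 'g', 'y' }, FIRST(E) = { 'g', 'y', ε }, FIRST(L) = { 'g', 'y' }

E: nullable alternative(s) E → ε; FOLLOW(E) = { $, 'g', 'y' }
  E → A g y: FIRST \ {ε} = { 'g', 'y' } — overlaps FOLLOW(E) on { 'g', 'y' }: CONFLICT
  E → E L: FIRST \ {ε} = { 'g', 'y' } — overlaps FOLLOW(E) on { 'g', 'y' }: CONFLICT
  E → ε: FIRST \ {ε} = { } — this is the only nullable alternative, skip

A, L have no nullable alternative, so no FIRST/FOLLOW check is needed there.

So the grammar has 2 FIRST/FOLLOW conflicts (marked CONFLICT above).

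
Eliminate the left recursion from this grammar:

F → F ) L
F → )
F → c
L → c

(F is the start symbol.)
F is directly left-recursive. The standard transformation for
  A → A α₁ | ... | A α_m | β₁ | ... | β_n
is
  A  → β₁ A' | ... | β_n A'
  A' → α₁ A' | ... | α_m A' | ε

F → ) becomes F → ) F'
F → c becomes F → c F'
F → F ) L becomes F' → ) L F'
Add F' → ε

Productions for other non-terminals are unchanged:
  L → c

Resulting grammar:
F → ) F'
F → c F'
F' → ) L F'
F' → ε
L → c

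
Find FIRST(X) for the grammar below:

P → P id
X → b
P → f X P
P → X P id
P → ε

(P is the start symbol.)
From X → b:
  - b is a terminal: add 'b' and stop

Collecting: FIRST(X) = { 'b' }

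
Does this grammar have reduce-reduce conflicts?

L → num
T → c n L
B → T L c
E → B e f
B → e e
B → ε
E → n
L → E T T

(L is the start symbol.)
No reduce-reduce conflicts

A reduce-reduce conflict occurs when an LR(0) state has two complete items [A → α .] and [B → β .] — both call for a reduction, and with no lookahead the parser cannot choose between them.

Augment with L' → L and build the canonical LR(0) collection (I0 = CLOSURE({[L' → . L]}), then GOTO on every symbol after a dot until no new states appear). It has 18 states:
  I0: { [B → . T L c], [B → . e e], [B → .], [E → . B e f], [E → . n], [L → . E T T], [L → . num], [L' → . L], [T → . c n L] }  — shift, reduce
  I1: { [E → B . e f] }  — shift
  I2: { [L → E . T T], [T → . c n L] }  — shift
  I3: { [L' → L .] }  — accept
  I4: { [B → . T L c], [B → . e e], [B → .], [B → T . L c], [E → . B e f], [E → . n], [L → . E T T], [L → . num], [T → . c n L] }  — shift, reduce
  I5: { [T → c . n L] }  — shift
  I6: { [B → e . e] }  — shift
  I7: { [E → n .] }  — reduce
  I8: { [L → num .] }  — reduce
  I9: { [B → e e .] }  — reduce
  I10: { [B → . T L c], [B → . e e], [B → .], [E → . B e f], [E → . n], [L → . E T T], [L → . num], [T → . c n L], [T → c n . L] }  — shift, reduce
  I11: { [T → c n L .] }  — reduce
  I12: { [B → T L . c] }  — shift
  I13: { [B → T L c .] }  — reduce
  I14: { [L → E T . T], [T → . c n L] }  — shift
  I15: { [L → E T T .] }  — reduce
  I16: { [E → B e . f] }  — shift
  I17: { [E → B e f .] }  — reduce

No state contains more than one complete item.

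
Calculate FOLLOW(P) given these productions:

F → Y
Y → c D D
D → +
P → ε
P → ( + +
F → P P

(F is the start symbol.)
{ $, '(' }

In F → P P: P is followed by P, add FIRST(P) \ {ε} = { '(' }
  P is nullable, so also add FOLLOW(F)
In F → P P: P is at the end, add FOLLOW(F)

The FOLLOW sets referred to above (computed the same way, to a fixed point):
  FOLLOW(F) = { $ }

Taking the union: FOLLOW(P) = { $, '(' }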